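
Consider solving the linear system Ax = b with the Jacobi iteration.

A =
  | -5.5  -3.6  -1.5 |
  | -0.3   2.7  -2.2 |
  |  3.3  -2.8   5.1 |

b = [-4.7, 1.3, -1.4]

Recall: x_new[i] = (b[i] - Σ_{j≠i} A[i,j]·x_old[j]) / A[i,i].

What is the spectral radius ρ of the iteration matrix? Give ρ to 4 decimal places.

0.9475

Diagonal D = diag(-5.5, 2.7, 5.1); L, U strict lower/upper.
Jacobi: T = -D⁻¹(L+U), T[2,1] = -(-2.8)/(5.1) = +0.5490; T[2,2] = 0.
  T[0,:] = [+0.0000  -0.6545  -0.2727]
  T[1,:] = [+0.1111  +0.0000  +0.8148]
  T[2,:] = [-0.6471  +0.5490  +0.0000]
|λ(T)| sorted: 0.9475, 0.5888, 0.5888.
ρ(T) = max|λ| = 0.9475; 0.9475 < 1 ⇒ converges.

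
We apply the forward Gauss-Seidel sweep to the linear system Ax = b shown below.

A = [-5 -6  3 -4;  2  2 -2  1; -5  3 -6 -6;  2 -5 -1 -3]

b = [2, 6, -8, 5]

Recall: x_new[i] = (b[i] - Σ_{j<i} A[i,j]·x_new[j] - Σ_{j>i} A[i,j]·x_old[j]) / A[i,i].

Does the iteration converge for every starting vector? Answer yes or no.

Let D = diag(-5, 2, -6, -3); L, U the strict triangles.
Gauss-Seidel: T = -(D+L)⁻¹U, row 0 first, T[0,2] = -(3)/(-5) = +0.6000; later rows by forward substitution.
  T[0,:] = [+0.0000 -1.2000 +0.6000 -0.8000]
  T[1,:] = [+0.0000 +1.2000 +0.4000 +0.3000]
  T[2,:] = [+0.0000 +1.6000 -0.3000 -0.1833]
  T[3,:] = [+0.0000 -3.3333 -0.1667 -0.9722]
|λ(T)| sorted: 1.2150, 0.8114, 0.8114, 0.0000.
spectral radius ρ = 1.2150; 1.2150 > 1 ⇒ diverges.

no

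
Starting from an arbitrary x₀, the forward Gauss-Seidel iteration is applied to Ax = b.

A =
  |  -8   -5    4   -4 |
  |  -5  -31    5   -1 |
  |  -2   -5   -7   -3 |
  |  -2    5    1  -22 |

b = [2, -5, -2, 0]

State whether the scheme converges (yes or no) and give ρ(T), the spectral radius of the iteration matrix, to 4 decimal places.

Split A = D + L + U, D = diag(-8, -31, -7, -22).
Gauss-Seidel: T = -(D+L)⁻¹U, row 0 first, T[0,3] = -(-4)/(-8) = -0.5000; later rows by forward substitution.
  T[0,:] = [+0.0000  -0.6250  +0.5000  -0.5000]
  T[1,:] = [+0.0000  +0.1008  +0.0806  +0.0484]
  T[2,:] = [+0.0000  +0.1066  -0.2005  -0.3203]
  T[3,:] = [+0.0000  +0.0846  -0.0362  +0.0419]
|roots of det(T-λI)|: 0.2809, 0.1183, 0.1183, 0.0000.
ρ(T) = max|λ| = 0.2809; 0.2809 < 1: convergent.

yes, ρ = 0.2809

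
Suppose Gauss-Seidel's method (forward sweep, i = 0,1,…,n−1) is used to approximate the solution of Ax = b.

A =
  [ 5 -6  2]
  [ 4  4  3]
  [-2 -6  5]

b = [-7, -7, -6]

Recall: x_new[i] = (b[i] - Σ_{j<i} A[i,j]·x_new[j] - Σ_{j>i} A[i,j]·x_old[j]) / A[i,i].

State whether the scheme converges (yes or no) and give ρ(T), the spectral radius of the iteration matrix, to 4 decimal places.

no, ρ = 1.5473

Diagonal D = diag(5, 4, 5); L, U strict lower/upper.
T_GS = -(D+L)⁻¹U: row 0 first, T[0,2] = -(2)/(5) = -0.4000; later rows by forward substitution.
  T[0,:] = [+0.0000, +1.2000, -0.4000]
  T[1,:] = [+0.0000, -1.2000, -0.3500]
  T[2,:] = [+0.0000, -0.9600, -0.5800]
|roots of det(T-λI)|: 1.5473, 0.2327, 0.0000.
spectral radius ρ = 1.5473; 1.5473 > 1: divergent.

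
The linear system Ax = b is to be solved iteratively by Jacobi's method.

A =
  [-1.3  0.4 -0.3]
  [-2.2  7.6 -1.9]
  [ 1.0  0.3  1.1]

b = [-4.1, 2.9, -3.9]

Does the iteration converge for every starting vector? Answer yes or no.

yes

Diagonal D = diag(-1.3, 7.6, 1.1); L, U strict lower/upper.
Jacobi T = -D⁻¹(L+U): T[2,1] = -(0.3)/(1.1) = -0.2727; T[2,2] = 0.
  T[0,:] = [+0.0000 +0.3077 -0.2308]
  T[1,:] = [+0.2895 +0.0000 +0.2500]
  T[2,:] = [-0.9091 -0.2727 +0.0000]
eigenvalue magnitudes: 0.5673, 0.3019, 0.3019.
ρ = 0.5673; 0.5673 < 1, so it converges for any x₀.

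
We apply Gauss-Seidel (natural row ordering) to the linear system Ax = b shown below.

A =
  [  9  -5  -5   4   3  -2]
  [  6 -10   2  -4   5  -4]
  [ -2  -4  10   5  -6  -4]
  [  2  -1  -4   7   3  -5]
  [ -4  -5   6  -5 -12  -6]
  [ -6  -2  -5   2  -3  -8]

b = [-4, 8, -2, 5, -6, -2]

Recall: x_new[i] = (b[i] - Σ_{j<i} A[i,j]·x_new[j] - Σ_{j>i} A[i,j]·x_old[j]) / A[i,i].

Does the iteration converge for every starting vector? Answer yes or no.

no

Diagonal D = diag(9, -10, 10, 7, -12, -8); L, U strict lower/upper.
GS T = -(D+L)⁻¹U: row 0 first, T[0,3] = -(4)/(9) = -0.4444; later rows by forward substitution.
  T[0,:] = [+0.0000  +0.5556  +0.5556  -0.4444  -0.3333  +0.2222]
  T[1,:] = [+0.0000  +0.3333  +0.5333  -0.6667  +0.3000  -0.2667]
  T[2,:] = [+0.0000  +0.2444  +0.3244  -0.8556  +0.6533  +0.3378]
  T[3,:] = [+0.0000  +0.0286  +0.1029  -0.4571  +0.0829  +0.8057]
  T[4,:] = [+0.0000  -0.2138  -0.2880  +0.1886  +0.2783  -0.6298]
  T[5,:] = [+0.0000  -0.5655  -0.6190  +0.8497  -0.3170  +0.1265]
moduli |λ_i(T)| = 1.2919, 0.5443, 0.3422, 0.3422, 0.1084, 0.0000.
spectral radius ρ = 1.2919; 1.2919 > 1: divergent.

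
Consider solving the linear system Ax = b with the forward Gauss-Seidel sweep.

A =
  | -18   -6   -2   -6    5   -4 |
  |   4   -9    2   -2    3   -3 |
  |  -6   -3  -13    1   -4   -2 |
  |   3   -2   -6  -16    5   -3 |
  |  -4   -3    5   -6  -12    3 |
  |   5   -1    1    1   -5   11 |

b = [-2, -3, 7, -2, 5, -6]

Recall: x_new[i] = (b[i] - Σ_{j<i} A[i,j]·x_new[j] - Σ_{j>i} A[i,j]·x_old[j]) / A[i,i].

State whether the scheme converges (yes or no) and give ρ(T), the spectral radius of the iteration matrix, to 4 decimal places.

Let D = diag(-18, -9, -13, -16, -12, 11); L, U the strict triangles.
Gauss-Seidel: T = -(D+L)⁻¹U, row 0 first, T[0,2] = -(-2)/(-18) = -0.1111; later rows by forward substitution.
  T[0,:] = [+0.0000  -0.3333  -0.1111  -0.3333  +0.2778  -0.2222]
  T[1,:] = [+0.0000  -0.1481  +0.1728  -0.3704  +0.4568  -0.4321]
  T[2,:] = [+0.0000  +0.1880  +0.0114  +0.3162  -0.5413  +0.0484]
  T[3,:] = [+0.0000  -0.1145  -0.0467  -0.1348  +0.5105  -0.1933]
  T[4,:] = [+0.0000  +0.2837  +0.0219  +0.4029  -0.6876  +0.5489]
  T[5,:] = [+0.0000  +0.2603  +0.0794  +0.2845  -0.3945  +0.3244]
|eigenvalues of T|: 0.8282, 0.2427, 0.2427, 0.0783, 0.0530, 0.0000.
spectral radius ρ = 0.8282; 0.8282 < 1 ⇒ converges.

yes, ρ = 0.8282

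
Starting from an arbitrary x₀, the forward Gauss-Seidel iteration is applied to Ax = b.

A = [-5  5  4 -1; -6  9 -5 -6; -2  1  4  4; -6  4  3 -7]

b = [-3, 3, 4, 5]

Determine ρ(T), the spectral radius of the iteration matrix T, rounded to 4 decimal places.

Split A = D + L + U, D = diag(-5, 9, 4, -7).
GS T = -(D+L)⁻¹U: row 0 first, T[0,3] = -(-1)/(-5) = -0.2000; later rows by forward substitution.
  T[0,:] = [+0.0000 +1.0000 +0.8000 -0.2000]
  T[1,:] = [+0.0000 +0.6667 +1.0889 +0.5333]
  T[2,:] = [+0.0000 +0.3333 +0.1278 -1.2333]
  T[3,:] = [+0.0000 -0.3333 -0.0087 -0.0524]
moduli |λ_i(T)| = 1.1998, 0.6300, 0.6300, 0.0000.
ρ(T) = max|λ| = 1.1998; 1.1998 > 1 ⇒ diverges.

1.1998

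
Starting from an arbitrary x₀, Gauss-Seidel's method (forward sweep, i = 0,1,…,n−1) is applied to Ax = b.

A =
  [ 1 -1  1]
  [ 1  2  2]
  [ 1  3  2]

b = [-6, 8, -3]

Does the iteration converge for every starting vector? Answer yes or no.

no

Write A = D+L+U with D = diag(1, 2, 2).
GS T = -(D+L)⁻¹U: row 0 first, T[0,2] = -(1)/(1) = -1.0000; later rows by forward substitution.
  T[0,:] = [+0.0000  +1.0000  -1.0000]
  T[1,:] = [+0.0000  -0.5000  -0.5000]
  T[2,:] = [+0.0000  +0.2500  +1.2500]
|roots of det(T-λI)|: 1.1754, 0.4254, 0.0000.
ρ = 1.1754; 1.1754 > 1 ⇒ diverges.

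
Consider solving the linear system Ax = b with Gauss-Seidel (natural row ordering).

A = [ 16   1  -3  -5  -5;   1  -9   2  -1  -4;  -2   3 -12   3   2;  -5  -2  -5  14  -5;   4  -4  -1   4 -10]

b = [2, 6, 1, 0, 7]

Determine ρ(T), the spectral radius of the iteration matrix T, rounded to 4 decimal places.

Let D = diag(16, -9, -12, 14, -10); L, U the strict triangles.
Gauss-Seidel: T = -(D+L)⁻¹U, row 0 first, T[0,3] = -(-5)/(16) = +0.3125; later rows by forward substitution.
  T[0,:] = [+0.0000, -0.0625, +0.1875, +0.3125, +0.3125]
  T[1,:] = [+0.0000, -0.0069, +0.2431, -0.0764, -0.4097]
  T[2,:] = [+0.0000, +0.0087, +0.0295, +0.1788, +0.0122]
  T[3,:] = [+0.0000, -0.0202, +0.1122, +0.1646, +0.4146]
  T[4,:] = [+0.0000, -0.0312, +0.0197, +0.2035, +0.4535]
|λ(T)| sorted: 0.6642, 0.1385, 0.1153, 0.0468, 0.0000.
ρ(T) = max|λ| = 0.6642; 0.6642 < 1, so it converges for any x₀.

0.6642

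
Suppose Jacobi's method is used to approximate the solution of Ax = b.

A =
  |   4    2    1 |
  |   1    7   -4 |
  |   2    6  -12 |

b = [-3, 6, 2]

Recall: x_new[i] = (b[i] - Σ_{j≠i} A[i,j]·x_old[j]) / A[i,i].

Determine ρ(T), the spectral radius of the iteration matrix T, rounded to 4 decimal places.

Write A = D+L+U with D = diag(4, 7, -12).
Jacobi T = -D⁻¹(L+U): T[0,2] = -(1)/(4) = -0.2500; T[0,0] = 0.
  T[0,:] = [+0.0000, -0.5000, -0.2500]
  T[1,:] = [-0.1429, +0.0000, +0.5714]
  T[2,:] = [+0.1667, +0.5000, +0.0000]
|eigenvalues of T|: 0.6039, 0.5067, 0.0973.
spectral radius ρ = 0.6039; 0.6039 < 1 ⇒ converges.

0.6039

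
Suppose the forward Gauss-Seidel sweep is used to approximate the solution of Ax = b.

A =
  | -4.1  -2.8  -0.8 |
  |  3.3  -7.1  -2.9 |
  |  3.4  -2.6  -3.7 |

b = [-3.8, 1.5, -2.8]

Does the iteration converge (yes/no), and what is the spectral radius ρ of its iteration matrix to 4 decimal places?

Split A = D + L + U, D = diag(-4.1, -7.1, -3.7).
GS T = -(D+L)⁻¹U: row 0 first, T[0,2] = -(-0.8)/(-4.1) = -0.1951; later rows by forward substitution.
  T[0,:] = [+0.0000 -0.6829 -0.1951]
  T[1,:] = [+0.0000 -0.3174 -0.4991]
  T[2,:] = [+0.0000 -0.4045 +0.1714]
|eigenvalues of T|: 0.5845, 0.4385, 0.0000.
ρ(T) = max|λ| = 0.5845; 0.5845 < 1: convergent.

yes, ρ = 0.5845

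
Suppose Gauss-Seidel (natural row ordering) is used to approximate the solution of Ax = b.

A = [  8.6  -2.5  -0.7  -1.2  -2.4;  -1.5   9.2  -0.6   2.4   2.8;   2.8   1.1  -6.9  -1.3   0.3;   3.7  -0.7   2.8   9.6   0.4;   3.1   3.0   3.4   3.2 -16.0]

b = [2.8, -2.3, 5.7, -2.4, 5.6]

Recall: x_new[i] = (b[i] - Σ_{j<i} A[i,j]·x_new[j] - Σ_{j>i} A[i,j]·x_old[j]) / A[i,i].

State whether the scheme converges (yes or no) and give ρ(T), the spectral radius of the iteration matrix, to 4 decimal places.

yes, ρ = 0.2799

A = D + L + U where D = diag(8.6, 9.2, -6.9, 9.6, -16).
T_GS = -(D+L)⁻¹U: row 0 first, T[0,4] = -(-2.4)/(8.6) = +0.2791; later rows by forward substitution.
  T[0,:] = [+0.0000, +0.2907, +0.0814, +0.1395, +0.2791]
  T[1,:] = [+0.0000, +0.0474, +0.0785, -0.2381, -0.2588]
  T[2,:] = [+0.0000, +0.1255, +0.0455, -0.1697, +0.1155]
  T[3,:] = [+0.0000, -0.1452, -0.0389, -0.0216, -0.2018]
  T[4,:] = [+0.0000, +0.0628, +0.0324, -0.0580, -0.0103]
|roots of det(T-λI)|: 0.2799, 0.1559, 0.0497, 0.0133, 0.0000.
spectral radius ρ = 0.2799; 0.2799 < 1, so it converges for any x₀.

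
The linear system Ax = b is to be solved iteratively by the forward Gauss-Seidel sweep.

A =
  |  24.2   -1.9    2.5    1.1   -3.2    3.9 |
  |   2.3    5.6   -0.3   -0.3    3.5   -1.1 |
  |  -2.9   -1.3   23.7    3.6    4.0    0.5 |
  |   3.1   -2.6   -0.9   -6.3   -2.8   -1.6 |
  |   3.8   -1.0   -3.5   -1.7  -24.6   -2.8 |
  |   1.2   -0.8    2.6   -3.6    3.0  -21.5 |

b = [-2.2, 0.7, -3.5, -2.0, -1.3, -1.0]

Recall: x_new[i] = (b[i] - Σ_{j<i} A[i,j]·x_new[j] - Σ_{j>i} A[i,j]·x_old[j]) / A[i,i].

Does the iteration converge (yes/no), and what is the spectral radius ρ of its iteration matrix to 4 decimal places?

yes, ρ = 0.1884

A = D + L + U where D = diag(24.2, 5.6, 23.7, -6.3, -24.6, -21.5).
GS T = -(D+L)⁻¹U: row 0 first, T[0,5] = -(3.9)/(24.2) = -0.1612; later rows by forward substitution.
  T[0,:] = [+0.0000  +0.0785  -0.1033  -0.0455  +0.1322  -0.1612]
  T[1,:] = [+0.0000  -0.0322  +0.0960  +0.0722  -0.6793  +0.2626]
  T[2,:] = [+0.0000  +0.0078  -0.0074  -0.1535  -0.1899  -0.0264]
  T[3,:] = [+0.0000  +0.0508  -0.0894  -0.0303  -0.0719  -0.4379]
  T[4,:] = [+0.0000  +0.0088  -0.0126  +0.0140  +0.0800  -0.1154]
  T[5,:] = [+0.0000  -0.0008  +0.0030  -0.0168  +0.0329  +0.0353]
|eigenvalues of T|: 0.1884, 0.1265, 0.1265, 0.0245, 0.0245, 0.0000.
ρ = 0.1884; 0.1884 < 1: convergent.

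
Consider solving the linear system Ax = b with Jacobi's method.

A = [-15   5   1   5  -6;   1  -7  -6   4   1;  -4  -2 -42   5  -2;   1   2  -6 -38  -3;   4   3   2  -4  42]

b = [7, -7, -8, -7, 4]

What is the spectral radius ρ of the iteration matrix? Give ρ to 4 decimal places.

0.4762

Diagonal D = diag(-15, -7, -42, -38, 42); L, U strict lower/upper.
T_J = -D⁻¹(L+U): T[4,3] = -(-4)/(42) = +0.0952; T[4,4] = 0.
  T[0,:] = [+0.0000 +0.3333 +0.0667 +0.3333 -0.4000]
  T[1,:] = [+0.1429 +0.0000 -0.8571 +0.5714 +0.1429]
  T[2,:] = [-0.0952 -0.0476 +0.0000 +0.1190 -0.0476]
  T[3,:] = [+0.0263 +0.0526 -0.1579 +0.0000 -0.0789]
  T[4,:] = [-0.0952 -0.0714 -0.0476 +0.0952 +0.0000]
|eigenvalues of T|: 0.4762, 0.2326, 0.2326, 0.2048, 0.0257.
ρ(T) = max|λ| = 0.4762; 0.4762 < 1: convergent.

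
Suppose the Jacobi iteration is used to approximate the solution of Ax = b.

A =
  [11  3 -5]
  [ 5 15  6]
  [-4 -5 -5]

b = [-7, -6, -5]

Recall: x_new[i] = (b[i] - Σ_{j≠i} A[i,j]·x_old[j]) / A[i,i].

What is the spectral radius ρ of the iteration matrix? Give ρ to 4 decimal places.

0.5046

A = D + L + U where D = diag(11, 15, -5).
T_J = -D⁻¹(L+U): T[2,0] = -(-4)/(-5) = -0.8000; T[2,2] = 0.
  T[0,:] = [+0.0000 -0.2727 +0.4545]
  T[1,:] = [-0.3333 +0.0000 -0.4000]
  T[2,:] = [-0.8000 -1.0000 +0.0000]
|eigenvalues of T|: 0.5046, 0.3568, 0.3568.
spectral radius ρ = 0.5046; 0.5046 < 1 ⇒ converges.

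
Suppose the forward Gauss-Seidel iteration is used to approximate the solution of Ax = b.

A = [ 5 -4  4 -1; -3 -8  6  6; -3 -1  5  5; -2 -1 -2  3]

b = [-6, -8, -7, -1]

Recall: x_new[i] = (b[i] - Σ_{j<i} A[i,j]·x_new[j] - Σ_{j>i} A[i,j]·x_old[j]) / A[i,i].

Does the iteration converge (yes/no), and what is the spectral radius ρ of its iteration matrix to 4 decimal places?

no, ρ = 1.5448

Let D = diag(5, -8, 5, 3); L, U the strict triangles.
GS T = -(D+L)⁻¹U: row 0 first, T[0,3] = -(-1)/(5) = +0.2000; later rows by forward substitution.
  T[0,:] = [+0.0000  +0.8000  -0.8000  +0.2000]
  T[1,:] = [+0.0000  -0.3000  +1.0500  +0.6750]
  T[2,:] = [+0.0000  +0.4200  -0.2700  -0.7450]
  T[3,:] = [+0.0000  +0.7133  -0.3633  -0.1383]
|roots of det(T-λI)|: 1.5448, 0.5088, 0.5088, 0.0000.
ρ(T) = max|λ| = 1.5448; 1.5448 > 1 ⇒ diverges.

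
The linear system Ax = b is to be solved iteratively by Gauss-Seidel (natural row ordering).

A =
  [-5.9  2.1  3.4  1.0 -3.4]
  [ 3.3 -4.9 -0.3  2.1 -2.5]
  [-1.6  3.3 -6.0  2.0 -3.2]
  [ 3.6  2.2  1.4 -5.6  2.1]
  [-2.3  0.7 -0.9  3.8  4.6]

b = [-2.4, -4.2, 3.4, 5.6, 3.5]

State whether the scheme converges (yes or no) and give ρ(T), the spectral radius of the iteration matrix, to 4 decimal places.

no, ρ = 1.3980

Diagonal D = diag(-5.9, -4.9, -6, -5.6, 4.6); L, U strict lower/upper.
T_GS = -(D+L)⁻¹U: row 0 first, T[0,4] = -(-3.4)/(-5.9) = -0.5763; later rows by forward substitution.
  T[0,:] = [+0.0000 +0.3559 +0.5763 +0.1695 -0.5763]
  T[1,:] = [+0.0000 +0.2397 +0.3269 +0.5427 -0.8983]
  T[2,:] = [+0.0000 +0.0369 +0.0261 +0.5866 -0.8737]
  T[3,:] = [+0.0000 +0.3322 +0.5054 +0.4688 -0.5668]
  T[4,:] = [+0.0000 -0.1257 -0.1740 -0.2704 +0.1458]
moduli |λ_i(T)| = 1.3980, 0.3578, 0.1752, 0.0155, 0.0000.
ρ = 1.3980; 1.3980 > 1, so it fails to converge.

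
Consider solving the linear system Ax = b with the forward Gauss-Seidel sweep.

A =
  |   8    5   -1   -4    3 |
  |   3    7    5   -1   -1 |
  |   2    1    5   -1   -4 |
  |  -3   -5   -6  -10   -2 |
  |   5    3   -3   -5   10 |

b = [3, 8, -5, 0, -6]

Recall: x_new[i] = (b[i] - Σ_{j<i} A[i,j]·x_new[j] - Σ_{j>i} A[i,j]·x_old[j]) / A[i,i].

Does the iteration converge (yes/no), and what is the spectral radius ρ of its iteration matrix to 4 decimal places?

Split A = D + L + U, D = diag(8, 7, 5, -10, 10).
T_GS = -(D+L)⁻¹U: row 0 first, T[0,3] = -(-4)/(8) = +0.5000; later rows by forward substitution.
  T[0,:] = [+0.0000, -0.6250, +0.1250, +0.5000, -0.3750]
  T[1,:] = [+0.0000, +0.2679, -0.7679, -0.0714, +0.3036]
  T[2,:] = [+0.0000, +0.1964, +0.1036, +0.0143, +0.8893]
  T[3,:] = [+0.0000, -0.0643, +0.2843, -0.1229, -0.7729]
  T[4,:] = [+0.0000, +0.2589, +0.3411, -0.2857, -0.0232]
|eigenvalues of T|: 0.8557, 0.6436, 0.6436, 0.0252, 0.0000.
ρ(T) = max|λ| = 0.8557; 0.8557 < 1 ⇒ converges.

yes, ρ = 0.8557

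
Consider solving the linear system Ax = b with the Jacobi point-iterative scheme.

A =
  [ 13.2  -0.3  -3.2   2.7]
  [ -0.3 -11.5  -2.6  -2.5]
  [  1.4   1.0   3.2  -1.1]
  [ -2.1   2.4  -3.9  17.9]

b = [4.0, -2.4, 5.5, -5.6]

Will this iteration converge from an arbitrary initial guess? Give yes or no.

Write A = D+L+U with D = diag(13.2, -11.5, 3.2, 17.9).
T_J = -D⁻¹(L+U): T[2,1] = -(1)/(3.2) = -0.3125; T[2,2] = 0.
  T[0,:] = [+0.0000 +0.0227 +0.2424 -0.2045]
  T[1,:] = [-0.0261 +0.0000 -0.2261 -0.2174]
  T[2,:] = [-0.4375 -0.3125 +0.0000 +0.3438]
  T[3,:] = [+0.1173 -0.1341 +0.2179 +0.0000]
|eigenvalues of T|: 0.4621, 0.3453, 0.3453, 0.1755.
ρ = 0.4621; 0.4621 < 1, so it converges for any x₀.

yes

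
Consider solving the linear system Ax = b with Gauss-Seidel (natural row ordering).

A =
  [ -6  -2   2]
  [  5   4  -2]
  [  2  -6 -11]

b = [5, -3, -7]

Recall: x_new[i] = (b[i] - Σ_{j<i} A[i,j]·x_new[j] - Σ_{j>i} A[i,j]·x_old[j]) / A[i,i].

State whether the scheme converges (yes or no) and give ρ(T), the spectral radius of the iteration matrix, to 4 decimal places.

Write A = D+L+U with D = diag(-6, 4, -11).
T_GS = -(D+L)⁻¹U: row 0 first, T[0,1] = -(-2)/(-6) = -0.3333; later rows by forward substitution.
  T[0,:] = [+0.0000  -0.3333  +0.3333]
  T[1,:] = [+0.0000  +0.4167  +0.0833]
  T[2,:] = [+0.0000  -0.2879  +0.0152]
moduli |λ_i(T)| = 0.3436, 0.0882, 0.0000.
ρ = 0.3436; 0.3436 < 1 ⇒ converges.

yes, ρ = 0.3436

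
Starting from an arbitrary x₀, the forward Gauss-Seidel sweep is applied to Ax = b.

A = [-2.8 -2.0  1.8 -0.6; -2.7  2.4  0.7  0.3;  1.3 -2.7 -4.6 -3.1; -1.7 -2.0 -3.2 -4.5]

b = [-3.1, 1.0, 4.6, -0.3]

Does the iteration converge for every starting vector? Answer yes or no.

yes

Write A = D+L+U with D = diag(-2.8, 2.4, -4.6, -4.5).
GS T = -(D+L)⁻¹U: row 0 first, T[0,3] = -(-0.6)/(-2.8) = -0.2143; later rows by forward substitution.
  T[0,:] = [+0.0000 -0.7143 +0.6429 -0.2143]
  T[1,:] = [+0.0000 -0.8036 +0.4315 -0.3661]
  T[2,:] = [+0.0000 +0.2698 -0.0716 -0.5196]
  T[3,:] = [+0.0000 +0.4351 -0.3837 +0.6131]
moduli |λ_i(T)| = 0.9017, 0.7212, 0.0816, 0.0000.
ρ = 0.9017; 0.9017 < 1: convergent.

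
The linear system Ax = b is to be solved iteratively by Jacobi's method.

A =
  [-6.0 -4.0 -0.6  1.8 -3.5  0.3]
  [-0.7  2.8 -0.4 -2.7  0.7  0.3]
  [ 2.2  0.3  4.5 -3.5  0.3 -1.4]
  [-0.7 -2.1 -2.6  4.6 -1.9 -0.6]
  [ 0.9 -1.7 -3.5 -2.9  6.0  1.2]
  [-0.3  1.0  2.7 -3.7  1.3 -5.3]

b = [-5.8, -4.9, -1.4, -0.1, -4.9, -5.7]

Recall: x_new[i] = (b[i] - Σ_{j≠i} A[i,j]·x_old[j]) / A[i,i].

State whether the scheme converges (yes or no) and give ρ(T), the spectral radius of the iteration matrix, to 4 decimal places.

Split A = D + L + U, D = diag(-6, 2.8, 4.5, 4.6, 6, -5.3).
Jacobi: T = -D⁻¹(L+U), T[0,5] = -(0.3)/(-6) = +0.0500; T[0,0] = 0.
  T[0,:] = [+0.0000 -0.6667 -0.1000 +0.3000 -0.5833 +0.0500]
  T[1,:] = [+0.2500 +0.0000 +0.1429 +0.9643 -0.2500 -0.1071]
  T[2,:] = [-0.4889 -0.0667 +0.0000 +0.7778 -0.0667 +0.3111]
  T[3,:] = [+0.1522 +0.4565 +0.5652 +0.0000 +0.4130 +0.1304]
  T[4,:] = [-0.1500 +0.2833 +0.5833 +0.4833 +0.0000 -0.2000]
  T[5,:] = [-0.0566 +0.1887 +0.5094 -0.6981 +0.2453 +0.0000]
eigenvalue magnitudes: 1.1430, 0.8403, 0.8403, 0.5043, 0.5043, 0.0101.
ρ(T) = max|λ| = 1.1430; 1.1430 > 1, so it fails to converge.

no, ρ = 1.1430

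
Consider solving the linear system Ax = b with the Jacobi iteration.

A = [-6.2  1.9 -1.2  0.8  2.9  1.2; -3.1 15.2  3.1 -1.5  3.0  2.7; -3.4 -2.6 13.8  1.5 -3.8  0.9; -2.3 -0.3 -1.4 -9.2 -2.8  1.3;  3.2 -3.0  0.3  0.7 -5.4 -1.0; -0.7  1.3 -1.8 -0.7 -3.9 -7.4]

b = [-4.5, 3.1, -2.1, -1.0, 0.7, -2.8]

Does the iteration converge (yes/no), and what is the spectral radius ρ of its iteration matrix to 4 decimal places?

Write A = D+L+U with D = diag(-6.2, 15.2, 13.8, -9.2, -5.4, -7.4).
T_J = -D⁻¹(L+U): T[1,3] = -(-1.5)/(15.2) = +0.0987; T[1,1] = 0.
  T[0,:] = [+0.0000 +0.3065 -0.1935 +0.1290 +0.4677 +0.1935]
  T[1,:] = [+0.2039 +0.0000 -0.2039 +0.0987 -0.1974 -0.1776]
  T[2,:] = [+0.2464 +0.1884 +0.0000 -0.1087 +0.2754 -0.0652]
  T[3,:] = [-0.2500 -0.0326 -0.1522 +0.0000 -0.3043 +0.1413]
  T[4,:] = [+0.5926 -0.5556 +0.0556 +0.1296 +0.0000 -0.1852]
  T[5,:] = [-0.0946 +0.1757 -0.2432 -0.0946 -0.5270 +0.0000]
eigenvalue magnitudes: 0.8477, 0.4491, 0.4491, 0.2502, 0.2502, 0.0610.
spectral radius ρ = 0.8477; 0.8477 < 1: convergent.

yes, ρ = 0.8477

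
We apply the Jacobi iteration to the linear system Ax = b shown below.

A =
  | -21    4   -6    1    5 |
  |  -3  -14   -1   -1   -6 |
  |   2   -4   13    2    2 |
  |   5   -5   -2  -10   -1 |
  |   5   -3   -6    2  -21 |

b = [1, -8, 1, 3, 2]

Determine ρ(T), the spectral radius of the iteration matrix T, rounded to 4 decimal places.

0.6824

Split A = D + L + U, D = diag(-21, -14, 13, -10, -21).
T_J = -D⁻¹(L+U): T[4,0] = -(5)/(-21) = +0.2381; T[4,4] = 0.
  T[0,:] = [+0.0000  +0.1905  -0.2857  +0.0476  +0.2381]
  T[1,:] = [-0.2143  +0.0000  -0.0714  -0.0714  -0.4286]
  T[2,:] = [-0.1538  +0.3077  +0.0000  -0.1538  -0.1538]
  T[3,:] = [+0.5000  -0.5000  -0.2000  +0.0000  -0.1000]
  T[4,:] = [+0.2381  -0.1429  -0.2857  +0.0952  +0.0000]
|roots of det(T-λI)|: 0.6824, 0.3334, 0.3215, 0.3215, 0.0834.
spectral radius ρ = 0.6824; 0.6824 < 1: convergent.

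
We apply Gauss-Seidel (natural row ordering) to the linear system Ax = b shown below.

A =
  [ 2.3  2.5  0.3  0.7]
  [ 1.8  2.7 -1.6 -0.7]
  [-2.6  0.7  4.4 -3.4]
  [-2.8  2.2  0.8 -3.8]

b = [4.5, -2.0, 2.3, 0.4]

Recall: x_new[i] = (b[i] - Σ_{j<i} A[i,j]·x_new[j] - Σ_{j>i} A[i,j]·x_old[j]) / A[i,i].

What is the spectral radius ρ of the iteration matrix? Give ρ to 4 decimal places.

A = D + L + U where D = diag(2.3, 2.7, 4.4, -3.8).
GS T = -(D+L)⁻¹U: row 0 first, T[0,3] = -(0.7)/(2.3) = -0.3043; later rows by forward substitution.
  T[0,:] = [+0.0000  -1.0870  -0.1304  -0.3043]
  T[1,:] = [+0.0000  +0.7246  +0.6795  +0.4622]
  T[2,:] = [+0.0000  -0.7576  -0.1852  +0.5194]
  T[3,:] = [+0.0000  +1.0610  +0.4505  +0.6012]
|eigenvalues of T|: 1.3548, 0.5203, 0.5203, 0.0000.
ρ(T) = max|λ| = 1.3548; 1.3548 > 1 ⇒ diverges.

1.3548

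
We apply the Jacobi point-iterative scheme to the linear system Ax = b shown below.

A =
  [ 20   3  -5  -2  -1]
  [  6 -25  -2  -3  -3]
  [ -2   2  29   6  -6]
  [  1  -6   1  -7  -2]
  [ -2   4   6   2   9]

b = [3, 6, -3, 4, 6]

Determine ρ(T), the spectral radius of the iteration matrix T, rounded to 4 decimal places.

0.6245

Split A = D + L + U, D = diag(20, -25, 29, -7, 9).
Jacobi T = -D⁻¹(L+U): T[2,3] = -(6)/(29) = -0.2069; T[2,2] = 0.
  T[0,:] = [+0.0000  -0.1500  +0.2500  +0.1000  +0.0500]
  T[1,:] = [+0.2400  +0.0000  -0.0800  -0.1200  -0.1200]
  T[2,:] = [+0.0690  -0.0690  +0.0000  -0.2069  +0.2069]
  T[3,:] = [+0.1429  -0.8571  +0.1429  +0.0000  -0.2857]
  T[4,:] = [+0.2222  -0.4444  -0.6667  -0.2222  +0.0000]
|λ(T)| sorted: 0.6245, 0.4280, 0.4280, 0.2201, 0.2201.
spectral radius ρ = 0.6245; 0.6245 < 1, so it converges for any x₀.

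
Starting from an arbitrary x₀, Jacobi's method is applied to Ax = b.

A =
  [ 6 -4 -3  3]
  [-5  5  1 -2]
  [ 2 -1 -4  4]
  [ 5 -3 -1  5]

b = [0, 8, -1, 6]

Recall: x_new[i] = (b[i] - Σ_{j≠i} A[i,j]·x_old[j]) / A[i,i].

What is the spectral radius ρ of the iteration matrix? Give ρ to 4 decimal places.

1.6972

Diagonal D = diag(6, 5, -4, 5); L, U strict lower/upper.
T_J = -D⁻¹(L+U): T[3,2] = -(-1)/(5) = +0.2000; T[3,3] = 0.
  T[0,:] = [+0.0000  +0.6667  +0.5000  -0.5000]
  T[1,:] = [+1.0000  +0.0000  -0.2000  +0.4000]
  T[2,:] = [+0.5000  -0.2500  +0.0000  +1.0000]
  T[3,:] = [-1.0000  +0.6000  +0.2000  +0.0000]
eigenvalue magnitudes: 1.6972, 0.7970, 0.5063, 0.5063.
spectral radius ρ = 1.6972; 1.6972 > 1 ⇒ diverges.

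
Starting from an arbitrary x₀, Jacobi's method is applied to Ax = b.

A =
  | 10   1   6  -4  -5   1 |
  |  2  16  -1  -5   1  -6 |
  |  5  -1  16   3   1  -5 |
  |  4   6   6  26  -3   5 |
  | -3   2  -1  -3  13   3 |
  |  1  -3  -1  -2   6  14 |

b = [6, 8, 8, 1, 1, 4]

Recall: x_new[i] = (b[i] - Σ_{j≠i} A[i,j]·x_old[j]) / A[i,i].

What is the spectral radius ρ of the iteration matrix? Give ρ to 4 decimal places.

0.8224

Split A = D + L + U, D = diag(10, 16, 16, 26, 13, 14).
Jacobi: T = -D⁻¹(L+U), T[4,5] = -(3)/(13) = -0.2308; T[4,4] = 0.
  T[0,:] = [+0.0000 -0.1000 -0.6000 +0.4000 +0.5000 -0.1000]
  T[1,:] = [-0.1250 +0.0000 +0.0625 +0.3125 -0.0625 +0.3750]
  T[2,:] = [-0.3125 +0.0625 +0.0000 -0.1875 -0.0625 +0.3125]
  T[3,:] = [-0.1538 -0.2308 -0.2308 +0.0000 +0.1154 -0.1923]
  T[4,:] = [+0.2308 -0.1538 +0.0769 +0.2308 +0.0000 -0.2308]
  T[5,:] = [-0.0714 +0.2143 +0.0714 +0.1429 -0.4286 +0.0000]
eigenvalue magnitudes: 0.8224, 0.6634, 0.3601, 0.3601, 0.1616, 0.0012.
ρ(T) = max|λ| = 0.8224; 0.8224 < 1: convergent.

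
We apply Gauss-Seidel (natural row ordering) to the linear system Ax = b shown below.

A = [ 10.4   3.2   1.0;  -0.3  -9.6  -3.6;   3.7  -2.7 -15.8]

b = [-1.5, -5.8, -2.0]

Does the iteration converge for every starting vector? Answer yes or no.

Let D = diag(10.4, -9.6, -15.8); L, U the strict triangles.
T_GS = -(D+L)⁻¹U: row 0 first, T[0,1] = -(3.2)/(10.4) = -0.3077; later rows by forward substitution.
  T[0,:] = [+0.0000 -0.3077 -0.0962]
  T[1,:] = [+0.0000 +0.0096 -0.3720]
  T[2,:] = [+0.0000 -0.0737 +0.0411]
|roots of det(T-λI)|: 0.1917, 0.1410, 0.0000.
ρ = 0.1917; 0.1917 < 1: convergent.

yes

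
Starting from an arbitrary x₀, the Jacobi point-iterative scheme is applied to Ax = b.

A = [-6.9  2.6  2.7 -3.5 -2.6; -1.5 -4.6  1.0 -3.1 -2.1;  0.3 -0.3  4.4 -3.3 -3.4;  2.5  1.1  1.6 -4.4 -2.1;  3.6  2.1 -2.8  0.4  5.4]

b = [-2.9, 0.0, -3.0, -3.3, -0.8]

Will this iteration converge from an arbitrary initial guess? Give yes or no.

Write A = D+L+U with D = diag(-6.9, -4.6, 4.4, -4.4, 5.4).
Jacobi T = -D⁻¹(L+U): T[0,4] = -(-2.6)/(-6.9) = -0.3768; T[0,0] = 0.
  T[0,:] = [+0.0000, +0.3768, +0.3913, -0.5072, -0.3768]
  T[1,:] = [-0.3261, +0.0000, +0.2174, -0.6739, -0.4565]
  T[2,:] = [-0.0682, +0.0682, +0.0000, +0.7500, +0.7727]
  T[3,:] = [+0.5682, +0.2500, +0.3636, +0.0000, -0.4773]
  T[4,:] = [-0.6667, -0.3889, +0.5185, -0.0741, +0.0000]
eigenvalue magnitudes: 1.1348, 0.6388, 0.6388, 0.5878, 0.0229.
ρ(T) = max|λ| = 1.1348; 1.1348 > 1, so it fails to converge.

no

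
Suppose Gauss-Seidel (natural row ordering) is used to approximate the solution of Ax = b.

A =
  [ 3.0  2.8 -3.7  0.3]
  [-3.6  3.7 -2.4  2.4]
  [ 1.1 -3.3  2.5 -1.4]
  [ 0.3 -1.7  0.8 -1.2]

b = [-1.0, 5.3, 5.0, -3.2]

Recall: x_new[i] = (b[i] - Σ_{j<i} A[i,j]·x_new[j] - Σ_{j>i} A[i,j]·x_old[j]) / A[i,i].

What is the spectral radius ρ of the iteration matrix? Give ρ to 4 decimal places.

Split A = D + L + U, D = diag(3, 3.7, 2.5, -1.2).
T_GS = -(D+L)⁻¹U: row 0 first, T[0,3] = -(0.3)/(3) = -0.1000; later rows by forward substitution.
  T[0,:] = [+0.0000  -0.9333  +1.2333  -0.1000]
  T[1,:] = [+0.0000  -0.9081  +1.8486  -0.7459]
  T[2,:] = [+0.0000  -0.7880  +1.8975  -0.3806]
  T[3,:] = [+0.0000  +0.5278  -1.0456  +0.7780]
moduli |λ_i(T)| = 1.3518, 0.5332, 0.1176, 0.0000.
ρ = 1.3518; 1.3518 > 1, so it fails to converge.

1.3518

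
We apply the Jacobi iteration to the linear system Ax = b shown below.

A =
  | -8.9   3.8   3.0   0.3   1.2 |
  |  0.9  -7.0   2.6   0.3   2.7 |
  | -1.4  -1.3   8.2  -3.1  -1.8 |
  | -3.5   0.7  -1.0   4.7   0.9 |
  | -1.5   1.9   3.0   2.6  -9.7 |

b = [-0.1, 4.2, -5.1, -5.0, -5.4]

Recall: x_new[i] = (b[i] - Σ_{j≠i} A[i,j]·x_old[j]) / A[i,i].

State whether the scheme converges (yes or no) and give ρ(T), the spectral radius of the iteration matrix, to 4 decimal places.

yes, ρ = 0.8254

Split A = D + L + U, D = diag(-8.9, -7, 8.2, 4.7, -9.7).
Jacobi: T = -D⁻¹(L+U), T[3,2] = -(-1)/(4.7) = +0.2128; T[3,3] = 0.
  T[0,:] = [+0.0000  +0.4270  +0.3371  +0.0337  +0.1348]
  T[1,:] = [+0.1286  +0.0000  +0.3714  +0.0429  +0.3857]
  T[2,:] = [+0.1707  +0.1585  +0.0000  +0.3780  +0.2195]
  T[3,:] = [+0.7447  -0.1489  +0.2128  +0.0000  -0.1915]
  T[4,:] = [-0.1546  +0.1959  +0.3093  +0.2680  +0.0000]
moduli |λ_i(T)| = 0.8254, 0.4755, 0.4220, 0.4220, 0.3636.
ρ = 0.8254; 0.8254 < 1 ⇒ converges.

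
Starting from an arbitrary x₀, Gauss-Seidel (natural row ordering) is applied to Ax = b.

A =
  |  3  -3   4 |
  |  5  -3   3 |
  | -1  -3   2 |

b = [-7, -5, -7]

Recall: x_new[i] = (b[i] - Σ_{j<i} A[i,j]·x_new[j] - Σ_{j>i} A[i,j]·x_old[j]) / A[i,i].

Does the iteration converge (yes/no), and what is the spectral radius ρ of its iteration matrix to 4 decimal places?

no, ρ = 1.2374

Write A = D+L+U with D = diag(3, -3, 2).
T_GS = -(D+L)⁻¹U: row 0 first, T[0,2] = -(4)/(3) = -1.3333; later rows by forward substitution.
  T[0,:] = [+0.0000  +1.0000  -1.3333]
  T[1,:] = [+0.0000  +1.6667  -1.2222]
  T[2,:] = [+0.0000  +3.0000  -2.5000]
|λ(T)| sorted: 1.2374, 0.4041, 0.0000.
ρ(T) = max|λ| = 1.2374; 1.2374 > 1: divergent.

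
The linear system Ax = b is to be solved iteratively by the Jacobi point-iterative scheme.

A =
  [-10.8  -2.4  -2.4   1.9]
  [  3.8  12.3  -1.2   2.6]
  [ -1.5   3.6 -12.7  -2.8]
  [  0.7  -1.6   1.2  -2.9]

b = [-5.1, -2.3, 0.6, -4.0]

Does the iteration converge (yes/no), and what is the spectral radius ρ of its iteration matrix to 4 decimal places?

yes, ρ = 0.5568

A = D + L + U where D = diag(-10.8, 12.3, -12.7, -2.9).
Jacobi: T = -D⁻¹(L+U), T[1,2] = -(-1.2)/(12.3) = +0.0976; T[1,1] = 0.
  T[0,:] = [+0.0000  -0.2222  -0.2222  +0.1759]
  T[1,:] = [-0.3089  +0.0000  +0.0976  -0.2114]
  T[2,:] = [-0.1181  +0.2835  +0.0000  -0.2205]
  T[3,:] = [+0.2414  -0.5517  +0.4138  +0.0000]
|roots of det(T-λI)|: 0.5568, 0.3028, 0.2066, 0.2066.
ρ(T) = max|λ| = 0.5568; 0.5568 < 1 ⇒ converges.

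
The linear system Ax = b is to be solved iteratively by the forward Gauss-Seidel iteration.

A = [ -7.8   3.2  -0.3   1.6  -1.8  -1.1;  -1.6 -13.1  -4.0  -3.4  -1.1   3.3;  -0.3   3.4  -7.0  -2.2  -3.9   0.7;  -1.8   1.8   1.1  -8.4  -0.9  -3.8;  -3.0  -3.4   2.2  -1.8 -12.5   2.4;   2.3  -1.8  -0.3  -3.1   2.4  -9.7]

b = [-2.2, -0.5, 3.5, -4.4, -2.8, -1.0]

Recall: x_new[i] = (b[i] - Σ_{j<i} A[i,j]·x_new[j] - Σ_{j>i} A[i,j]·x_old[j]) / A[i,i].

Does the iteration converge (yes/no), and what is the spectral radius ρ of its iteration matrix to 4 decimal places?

yes, ρ = 0.5171

Let D = diag(-7.8, -13.1, -7, -8.4, -12.5, -9.7); L, U the strict triangles.
GS T = -(D+L)⁻¹U: row 0 first, T[0,1] = -(3.2)/(-7.8) = +0.4103; later rows by forward substitution.
  T[0,:] = [+0.0000, +0.4103, -0.0385, +0.2051, -0.2308, -0.1410]
  T[1,:] = [+0.0000, -0.0501, -0.3006, -0.2846, -0.0558, +0.2691]
  T[2,:] = [+0.0000, -0.0419, -0.1444, -0.4613, -0.5743, +0.2368]
  T[3,:] = [+0.0000, -0.1041, -0.0751, -0.1654, -0.1449, -0.3335]
  T[4,:] = [+0.0000, -0.0772, +0.0764, -0.0292, -0.0097, +0.2423]
  T[5,:] = [+0.0000, +0.1220, +0.0940, +0.1613, +0.0173, +0.0758]
moduli |λ_i(T)| = 0.5171, 0.2572, 0.2572, 0.0749, 0.0749, 0.0000.
ρ = 0.5171; 0.5171 < 1, so it converges for any x₀.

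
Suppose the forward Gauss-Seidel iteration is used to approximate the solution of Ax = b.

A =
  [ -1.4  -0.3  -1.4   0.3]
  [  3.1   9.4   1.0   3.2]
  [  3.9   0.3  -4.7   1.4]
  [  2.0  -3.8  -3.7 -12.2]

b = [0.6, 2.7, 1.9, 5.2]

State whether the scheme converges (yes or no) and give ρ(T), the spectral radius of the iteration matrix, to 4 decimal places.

Write A = D+L+U with D = diag(-1.4, 9.4, -4.7, -12.2).
GS T = -(D+L)⁻¹U: row 0 first, T[0,1] = -(-0.3)/(-1.4) = -0.2143; later rows by forward substitution.
  T[0,:] = [+0.0000, -0.2143, -1.0000, +0.2143]
  T[1,:] = [+0.0000, +0.0707, +0.2234, -0.4111]
  T[2,:] = [+0.0000, -0.1733, -0.8155, +0.4494]
  T[3,:] = [+0.0000, -0.0046, +0.0138, +0.0269]
|λ(T)| sorted: 0.7767, 0.0772, 0.0186, 0.0000.
ρ(T) = max|λ| = 0.7767; 0.7767 < 1 ⇒ converges.

yes, ρ = 0.7767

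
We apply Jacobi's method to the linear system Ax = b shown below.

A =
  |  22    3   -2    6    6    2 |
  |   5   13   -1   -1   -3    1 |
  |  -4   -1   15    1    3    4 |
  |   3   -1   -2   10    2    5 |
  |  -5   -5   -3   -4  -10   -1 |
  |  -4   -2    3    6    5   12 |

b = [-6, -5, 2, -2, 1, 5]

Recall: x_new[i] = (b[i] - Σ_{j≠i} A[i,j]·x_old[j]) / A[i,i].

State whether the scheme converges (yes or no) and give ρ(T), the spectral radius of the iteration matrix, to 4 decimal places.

Split A = D + L + U, D = diag(22, 13, 15, 10, -10, 12).
Jacobi T = -D⁻¹(L+U): T[1,5] = -(1)/(13) = -0.0769; T[1,1] = 0.
  T[0,:] = [+0.0000  -0.1364  +0.0909  -0.2727  -0.2727  -0.0909]
  T[1,:] = [-0.3846  +0.0000  +0.0769  +0.0769  +0.2308  -0.0769]
  T[2,:] = [+0.2667  +0.0667  +0.0000  -0.0667  -0.2000  -0.2667]
  T[3,:] = [-0.3000  +0.1000  +0.2000  +0.0000  -0.2000  -0.5000]
  T[4,:] = [-0.5000  -0.5000  -0.3000  -0.4000  +0.0000  -0.1000]
  T[5,:] = [+0.3333  +0.1667  -0.2500  -0.5000  -0.4167  +0.0000]
eigenvalue magnitudes: 0.8582, 0.4884, 0.4884, 0.3354, 0.1914, 0.1914.
ρ(T) = max|λ| = 0.8582; 0.8582 < 1: convergent.

yes, ρ = 0.8582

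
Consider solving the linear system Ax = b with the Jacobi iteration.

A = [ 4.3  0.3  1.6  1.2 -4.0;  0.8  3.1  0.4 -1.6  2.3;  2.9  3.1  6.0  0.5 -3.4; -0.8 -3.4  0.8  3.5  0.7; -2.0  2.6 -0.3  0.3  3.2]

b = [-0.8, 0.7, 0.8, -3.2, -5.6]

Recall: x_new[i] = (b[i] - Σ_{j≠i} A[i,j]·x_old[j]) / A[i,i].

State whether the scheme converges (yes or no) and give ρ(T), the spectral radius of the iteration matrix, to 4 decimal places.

Split A = D + L + U, D = diag(4.3, 3.1, 6, 3.5, 3.2).
T_J = -D⁻¹(L+U): T[3,1] = -(-3.4)/(3.5) = +0.9714; T[3,3] = 0.
  T[0,:] = [+0.0000 -0.0698 -0.3721 -0.2791 +0.9302]
  T[1,:] = [-0.2581 +0.0000 -0.1290 +0.5161 -0.7419]
  T[2,:] = [-0.4833 -0.5167 +0.0000 -0.0833 +0.5667]
  T[3,:] = [+0.2286 +0.9714 -0.2286 +0.0000 -0.2000]
  T[4,:] = [+0.6250 -0.8125 +0.0938 -0.0938 +0.0000]
moduli |λ_i(T)| = 1.4059, 1.0752, 0.7824, 0.4581, 0.0064.
spectral radius ρ = 1.4059; 1.4059 > 1: divergent.

no, ρ = 1.4059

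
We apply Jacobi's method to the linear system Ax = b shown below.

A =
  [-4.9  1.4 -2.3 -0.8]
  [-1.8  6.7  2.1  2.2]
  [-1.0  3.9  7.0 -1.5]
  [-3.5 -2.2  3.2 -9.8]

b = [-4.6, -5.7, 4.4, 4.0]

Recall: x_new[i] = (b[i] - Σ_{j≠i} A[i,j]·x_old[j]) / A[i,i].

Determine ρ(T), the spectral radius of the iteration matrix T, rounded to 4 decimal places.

Diagonal D = diag(-4.9, 6.7, 7, -9.8); L, U strict lower/upper.
Jacobi: T = -D⁻¹(L+U), T[2,3] = -(-1.5)/(7) = +0.2143; T[2,2] = 0.
  T[0,:] = [+0.0000 +0.2857 -0.4694 -0.1633]
  T[1,:] = [+0.2687 +0.0000 -0.3134 -0.3284]
  T[2,:] = [+0.1429 -0.5571 +0.0000 +0.2143]
  T[3,:] = [-0.3571 -0.2245 +0.3265 +0.0000]
eigenvalue magnitudes: 0.8270, 0.3720, 0.3720, 0.3053.
ρ(T) = max|λ| = 0.8270; 0.8270 < 1: convergent.

0.8270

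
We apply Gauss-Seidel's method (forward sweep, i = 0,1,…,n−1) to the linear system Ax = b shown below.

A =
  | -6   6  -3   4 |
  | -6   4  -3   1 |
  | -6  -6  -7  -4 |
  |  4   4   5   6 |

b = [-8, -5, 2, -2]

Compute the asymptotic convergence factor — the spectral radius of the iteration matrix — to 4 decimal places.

Diagonal D = diag(-6, 4, -7, 6); L, U strict lower/upper.
Gauss-Seidel: T = -(D+L)⁻¹U, row 0 first, T[0,3] = -(4)/(-6) = +0.6667; later rows by forward substitution.
  T[0,:] = [+0.0000  +1.0000  -0.5000  +0.6667]
  T[1,:] = [+0.0000  +1.5000  +0.0000  +0.7500]
  T[2,:] = [+0.0000  -2.1429  +0.4286  -1.7857]
  T[3,:] = [+0.0000  +0.1190  -0.0238  +0.5437]
moduli |λ_i(T)| = 1.6171, 0.5059, 0.3493, 0.0000.
ρ = 1.6171; 1.6171 > 1 ⇒ diverges.

1.6171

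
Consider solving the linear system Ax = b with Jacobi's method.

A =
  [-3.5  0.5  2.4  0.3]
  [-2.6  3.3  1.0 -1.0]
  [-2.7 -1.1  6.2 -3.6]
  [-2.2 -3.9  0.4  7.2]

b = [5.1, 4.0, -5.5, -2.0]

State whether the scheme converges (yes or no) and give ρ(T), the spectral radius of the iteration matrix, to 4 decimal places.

Let D = diag(-3.5, 3.3, 6.2, 7.2); L, U the strict triangles.
T_J = -D⁻¹(L+U): T[0,1] = -(0.5)/(-3.5) = +0.1429; T[0,0] = 0.
  T[0,:] = [+0.0000  +0.1429  +0.6857  +0.0857]
  T[1,:] = [+0.7879  +0.0000  -0.3030  +0.3030]
  T[2,:] = [+0.4355  +0.1774  +0.0000  +0.5806]
  T[3,:] = [+0.3056  +0.5417  -0.0556  +0.0000]
moduli |λ_i(T)| = 0.9087, 0.7345, 0.4270, 0.4270.
spectral radius ρ = 0.9087; 0.9087 < 1 ⇒ converges.

yes, ρ = 0.9087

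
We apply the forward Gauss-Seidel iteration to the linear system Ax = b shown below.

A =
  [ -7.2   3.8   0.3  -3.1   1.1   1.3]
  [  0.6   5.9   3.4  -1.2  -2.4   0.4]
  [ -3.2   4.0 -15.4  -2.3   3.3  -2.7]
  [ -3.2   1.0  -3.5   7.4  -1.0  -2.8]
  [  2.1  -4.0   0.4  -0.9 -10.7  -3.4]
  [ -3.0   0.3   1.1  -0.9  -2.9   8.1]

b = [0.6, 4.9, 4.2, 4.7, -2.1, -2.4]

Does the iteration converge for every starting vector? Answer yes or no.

yes

Let D = diag(-7.2, 5.9, -15.4, 7.4, -10.7, 8.1); L, U the strict triangles.
Gauss-Seidel: T = -(D+L)⁻¹U, row 0 first, T[0,4] = -(1.1)/(-7.2) = +0.1528; later rows by forward substitution.
  T[0,:] = [+0.0000, +0.5278, +0.0417, -0.4306, +0.1528, +0.1806]
  T[1,:] = [+0.0000, -0.0537, -0.5805, +0.2472, +0.3912, -0.0862]
  T[2,:] = [+0.0000, -0.1236, -0.1594, +0.0043, +0.2842, -0.2352]
  T[3,:] = [+0.0000, +0.1770, +0.0211, -0.2175, +0.2827, +0.3568]
  T[4,:] = [+0.0000, +0.1041, +0.2175, -0.1584, -0.1294, -0.2889]
  T[5,:] = [+0.0000, +0.2712, +0.1388, -0.2501, -0.0114, +0.0382]
eigenvalue magnitudes: 0.5218, 0.3733, 0.3733, 0.2648, 0.0375, 0.0000.
ρ = 0.5218; 0.5218 < 1 ⇒ converges.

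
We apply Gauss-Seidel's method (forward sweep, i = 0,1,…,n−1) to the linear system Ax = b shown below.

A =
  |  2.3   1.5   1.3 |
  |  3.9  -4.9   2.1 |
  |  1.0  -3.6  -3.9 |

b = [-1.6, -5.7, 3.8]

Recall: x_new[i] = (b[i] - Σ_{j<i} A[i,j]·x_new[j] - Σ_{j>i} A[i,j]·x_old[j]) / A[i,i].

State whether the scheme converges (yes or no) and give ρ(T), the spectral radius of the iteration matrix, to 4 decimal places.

yes, ρ = 0.5014

Write A = D+L+U with D = diag(2.3, -4.9, -3.9).
GS T = -(D+L)⁻¹U: row 0 first, T[0,2] = -(1.3)/(2.3) = -0.5652; later rows by forward substitution.
  T[0,:] = [+0.0000 -0.6522 -0.5652]
  T[1,:] = [+0.0000 -0.5191 -0.0213]
  T[2,:] = [+0.0000 +0.3119 -0.1253]
moduli |λ_i(T)| = 0.5014, 0.1429, 0.0000.
spectral radius ρ = 0.5014; 0.5014 < 1, so it converges for any x₀.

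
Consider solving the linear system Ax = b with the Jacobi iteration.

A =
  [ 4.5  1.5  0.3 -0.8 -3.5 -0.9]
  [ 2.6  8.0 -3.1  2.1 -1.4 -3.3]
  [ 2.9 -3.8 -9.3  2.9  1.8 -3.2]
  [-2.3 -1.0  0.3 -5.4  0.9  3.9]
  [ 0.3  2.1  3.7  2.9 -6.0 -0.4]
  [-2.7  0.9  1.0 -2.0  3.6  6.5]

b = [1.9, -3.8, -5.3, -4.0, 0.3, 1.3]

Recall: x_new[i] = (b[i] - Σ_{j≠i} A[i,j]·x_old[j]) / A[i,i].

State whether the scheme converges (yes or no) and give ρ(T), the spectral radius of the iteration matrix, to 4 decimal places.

Diagonal D = diag(4.5, 8, -9.3, -5.4, -6, 6.5); L, U strict lower/upper.
Jacobi T = -D⁻¹(L+U): T[4,1] = -(2.1)/(-6) = +0.3500; T[4,4] = 0.
  T[0,:] = [+0.0000  -0.3333  -0.0667  +0.1778  +0.7778  +0.2000]
  T[1,:] = [-0.3250  +0.0000  +0.3875  -0.2625  +0.1750  +0.4125]
  T[2,:] = [+0.3118  -0.4086  +0.0000  +0.3118  +0.1935  -0.3441]
  T[3,:] = [-0.4259  -0.1852  +0.0556  +0.0000  +0.1667  +0.7222]
  T[4,:] = [+0.0500  +0.3500  +0.6167  +0.4833  +0.0000  -0.0667]
  T[5,:] = [+0.4154  -0.1385  -0.1538  +0.3077  -0.5538  +0.0000]
|eigenvalues of T|: 1.1244, 0.6199, 0.6199, 0.5784, 0.5784, 0.2170.
ρ = 1.1244; 1.1244 > 1, so it fails to converge.

no, ρ = 1.1244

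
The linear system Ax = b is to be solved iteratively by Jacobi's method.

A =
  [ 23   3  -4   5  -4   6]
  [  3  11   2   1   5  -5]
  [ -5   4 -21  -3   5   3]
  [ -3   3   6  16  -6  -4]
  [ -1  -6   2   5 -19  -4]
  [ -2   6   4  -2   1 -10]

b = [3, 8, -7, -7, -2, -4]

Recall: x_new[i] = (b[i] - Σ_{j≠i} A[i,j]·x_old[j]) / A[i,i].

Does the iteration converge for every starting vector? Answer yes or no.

Split A = D + L + U, D = diag(23, 11, -21, 16, -19, -10).
Jacobi: T = -D⁻¹(L+U), T[4,2] = -(2)/(-19) = +0.1053; T[4,4] = 0.
  T[0,:] = [+0.0000, -0.1304, +0.1739, -0.2174, +0.1739, -0.2609]
  T[1,:] = [-0.2727, +0.0000, -0.1818, -0.0909, -0.4545, +0.4545]
  T[2,:] = [-0.2381, +0.1905, +0.0000, -0.1429, +0.2381, +0.1429]
  T[3,:] = [+0.1875, -0.1875, -0.3750, +0.0000, +0.3750, +0.2500]
  T[4,:] = [-0.0526, -0.3158, +0.1053, +0.2632, +0.0000, -0.2105]
  T[5,:] = [-0.2000, +0.6000, +0.4000, -0.2000, +0.1000, +0.0000]
moduli |λ_i(T)| = 0.8560, 0.5169, 0.4272, 0.2647, 0.2647, 0.2324.
spectral radius ρ = 0.8560; 0.8560 < 1, so it converges for any x₀.

yes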